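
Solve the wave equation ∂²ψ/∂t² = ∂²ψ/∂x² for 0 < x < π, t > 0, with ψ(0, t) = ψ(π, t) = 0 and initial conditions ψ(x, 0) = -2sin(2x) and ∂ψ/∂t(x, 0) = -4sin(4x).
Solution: Separating variables: ψ = Σ [A_n cos(ω_n t) + B_n sin(ω_n t)] sin(nx), ω_n = n. From ICs (B_n = velocity coefficient / ω_n): A_2=-2, B_4=-1.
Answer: ψ(x, t) = -sin(4t)sin(4x) - 2sin(2x)cos(2t)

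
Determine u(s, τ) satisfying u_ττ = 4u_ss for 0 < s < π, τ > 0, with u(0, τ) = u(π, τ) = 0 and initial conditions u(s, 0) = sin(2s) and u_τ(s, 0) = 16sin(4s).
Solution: Using separation of variables u = X(s)T(τ):
Eigenfunctions: sin(ns), n = 1, 2, 3, ...
General solution: u(s, τ) = Σ [A_n cos(2n τ) + B_n sin(2n τ)] sin(ns)
From u(s,0) = sin(2s): A_2=1. From u_τ(s,0) = 16sin(4s), using u_τ(s,0) = Σ ω_n B_n sin(ns) with ω_n = 2n: B_4 = 16/8 = 2.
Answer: u(s, τ) = sin(2s)cos(4τ) + 2sin(4s)sin(8τ)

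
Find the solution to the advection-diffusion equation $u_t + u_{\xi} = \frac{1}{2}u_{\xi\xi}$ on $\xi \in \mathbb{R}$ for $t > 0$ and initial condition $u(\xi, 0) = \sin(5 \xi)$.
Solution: Change to a moving frame: let $\eta = \xi - t$, $\sigma = t$ and write $u(\xi,t) = w(\eta,\sigma)$.
By the chain rule $u_t = w_{\sigma} - w_{\eta}$, $u_{\xi} = w_{\eta}$, $u_{\xi\xi} = w_{\eta\eta}$.
Then $u_t + u_{\xi} = w_{\sigma}$: the advection term cancels and the PDE becomes the heat equation $w_{\sigma} = \frac{1}{2}w_{\eta\eta}$ on $\eta \in \mathbb{R}$.
Initial data: $w(\eta,0) = u(\eta,0) = \sin(5 \eta)$.
On $\eta \in \mathbb{R}$ each mode satisfies $(\sin(n\eta))'' = -n^2 \sin(n\eta)$, so $e^{-n^2\sigma/2} \sin(n\eta)$ solves the heat equation; by superposition $w(\eta,\sigma) = \sum c_n e^{-n^2\sigma/2} \sin(n\eta)$.
Reading off the coefficients: $c_5=1$, so $w(\eta,\sigma) = e^{-25 \sigma/2} \sin(5 \eta)$.
Substituting back $\eta = \xi - t$, $\sigma = t$: $u(\xi,t) = w(\xi - t, t)$.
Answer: $u(\xi, t) = e^{-25 t/2} \sin(5 \xi - 5 t)$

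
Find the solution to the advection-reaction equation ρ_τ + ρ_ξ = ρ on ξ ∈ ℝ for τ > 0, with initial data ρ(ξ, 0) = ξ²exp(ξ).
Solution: Substitute ρ = exp(ξ)u.
Then ρ_ξ = exp(ξ)(u_ξ + u), ρ_τ = exp(ξ)u_τ; substituting and dividing by exp(ξ), the lower-order terms cancel: u_τ + u_ξ = 0 (standard advection equation).
Data for u: u(ξ,0) = exp(-ξ)ρ(ξ,0) = ξ².
By characteristics (dξ/dτ = 1), u(ξ,τ) = f(ξ - τ) with f = u(·, 0).
So u(ξ,τ) = ξ² - 2ξτ + τ², and ρ(ξ,τ) = exp(ξ)u(ξ,τ).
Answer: ρ(ξ, τ) = ξ²exp(ξ) - 2ξτexp(ξ) + τ²exp(ξ)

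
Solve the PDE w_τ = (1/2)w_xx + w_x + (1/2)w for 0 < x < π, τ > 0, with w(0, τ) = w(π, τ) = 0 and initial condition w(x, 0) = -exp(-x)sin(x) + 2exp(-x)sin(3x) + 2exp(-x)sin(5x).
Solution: Substitute w = exp(-x)u.
Then w_x = exp(-x)(u_x - u), w_xx = exp(-x)(u_xx - 2u_x + u), w_τ = exp(-x)u_τ; substituting and dividing by exp(-x), the lower-order terms cancel: u_τ = (1/2)u_xx (standard heat equation).
Data for u: u(x,0) = exp(x)w(x,0) = -sin(x) + 2sin(3x) + 2sin(5x). The boundary conditions carry over: u(0,τ) = u(π,τ) = 0.
Separating variables: u = Σ c_n exp(-n²τ/2) sin(nx). From u(x,0) = -sin(x) + 2sin(3x) + 2sin(5x): c_1=-1, c_3=2, c_5=2.
So u(x,τ) = -exp(-τ/2)sin(x) + 2exp(-9τ/2)sin(3x) + 2exp(-25τ/2)sin(5x), and w(x,τ) = exp(-x)u(x,τ).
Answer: w(x, τ) = -exp(-x)exp(-τ/2)sin(x) + 2exp(-x)exp(-9τ/2)sin(3x) + 2exp(-x)exp(-25τ/2)sin(5x)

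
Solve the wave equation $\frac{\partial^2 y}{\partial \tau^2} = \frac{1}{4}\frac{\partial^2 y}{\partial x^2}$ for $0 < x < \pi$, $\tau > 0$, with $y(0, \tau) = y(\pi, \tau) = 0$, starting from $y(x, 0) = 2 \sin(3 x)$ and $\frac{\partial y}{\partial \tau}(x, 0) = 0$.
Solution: Using separation of variables $y = X(x)T(\tau)$:
Eigenfunctions: $\sin(nx)$, $n = 1, 2, 3, \ldots$
General solution: $y(x, \tau) = \sum [A_n \cos(n \tau/2) + B_n \sin(n \tau/2)] \sin(nx)$
From $y(x,0) = 2 \sin(3 x)$: $A_3=2$. From $y_{\tau}(x,0) = 0$: all $B_n = 0$.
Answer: $y(x, \tau) = 2 \sin(3 x) \cos(3 \tau/2)$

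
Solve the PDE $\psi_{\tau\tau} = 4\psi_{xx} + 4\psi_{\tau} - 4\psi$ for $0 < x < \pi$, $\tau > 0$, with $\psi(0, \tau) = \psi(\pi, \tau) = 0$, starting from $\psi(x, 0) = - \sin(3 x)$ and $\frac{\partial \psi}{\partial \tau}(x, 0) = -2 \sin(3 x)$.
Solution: Substitute $\psi = e^{2\tau}u$.
Then $\psi_{\tau} = e^{2\tau}(u_{\tau} + 2u)$, $\psi_{\tau\tau} = e^{2\tau}(u_{\tau\tau} + 4u_{\tau} + 4u)$, $\psi_{xx} = e^{2\tau}u_{xx}$; substituting and dividing by $e^{2\tau}$, the lower-order terms cancel: $u_{\tau\tau} = 4u_{xx}$ (standard wave equation).
Data for $u$: $u(x,0) = \psi(x,0) = - \sin(3 x)$; $u_{\tau}(x,0) = \psi_{\tau}(x,0) - 2\psi(x,0) = 0$. The boundary conditions carry over: $u(0,\tau) = u(\pi,\tau) = 0$.
Separating variables: $u = \sum [A_n \cos(\omega_n \tau) + B_n \sin(\omega_n \tau)] \sin(nx)$, $\omega_n = 2n$. From ICs: $A_3=-1$.
So $u(x,\tau) = - \sin(3 x) \cos(6 \tau)$, and $\psi(x,\tau) = e^{2\tau}u(x,\tau)$.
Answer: $\psi(x, \tau) = - e^{2 \tau} \sin(3 x) \cos(6 \tau)$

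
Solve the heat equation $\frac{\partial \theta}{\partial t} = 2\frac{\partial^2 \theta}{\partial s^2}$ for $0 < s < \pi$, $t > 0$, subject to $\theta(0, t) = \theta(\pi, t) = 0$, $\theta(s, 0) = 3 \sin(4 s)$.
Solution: Using separation of variables $\theta = X(s)G(t)$:
Eigenfunctions: $\sin(ns)$, $n = 1, 2, 3, \ldots$
General solution: $\theta(s, t) = \sum c_n \sin(ns) e^{-2n^2 t}$
Matching $\theta(s,0) = 3 \sin(4 s)$ term by term: $c_4=3$.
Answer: $\theta(s, t) = 3 e^{-32 t} \sin(4 s)$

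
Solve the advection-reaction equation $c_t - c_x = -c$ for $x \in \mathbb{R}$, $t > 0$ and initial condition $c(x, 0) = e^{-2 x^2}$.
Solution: Substitute $c = e^{-t}u$.
Then $c_t = e^{-t}(u_t - u)$, $c_x = e^{-t}u_x$; substituting and dividing by $e^{-t}$, the lower-order terms cancel: $u_t - u_x = 0$ (standard advection equation).
Data for $u$: $u(x,0) = c(x,0) = e^{-2 x^2}$.
By characteristics ($dx/dt = -1$), $u(x,t) = f(x + t)$ with $f = u( \cdot , 0)$.
So $u(x,t) = e^{-2 (t + x)^2}$, and $c(x,t) = e^{-t}u(x,t)$.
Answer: $c(x, t) = e^{-t} e^{-2 (t + x)^2}$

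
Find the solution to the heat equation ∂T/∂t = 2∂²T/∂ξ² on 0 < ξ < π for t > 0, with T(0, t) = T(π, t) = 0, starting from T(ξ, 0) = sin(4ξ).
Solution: Using separation of variables T = X(ξ)G(t):
Eigenfunctions: sin(nξ), n = 1, 2, 3, ...
General solution: T(ξ, t) = Σ c_n sin(nξ) exp(-2n² t)
Matching T(ξ,0) = sin(4ξ) term by term: c_4=1.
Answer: T(ξ, t) = exp(-32t)sin(4ξ)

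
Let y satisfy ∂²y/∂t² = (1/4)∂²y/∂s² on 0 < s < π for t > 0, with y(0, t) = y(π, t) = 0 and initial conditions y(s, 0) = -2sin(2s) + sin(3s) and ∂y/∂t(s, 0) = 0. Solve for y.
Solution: Using separation of variables y = X(s)T(t):
Eigenfunctions: sin(ns), n = 1, 2, 3, ...
General solution: y(s, t) = Σ [A_n cos(n t/2) + B_n sin(n t/2)] sin(ns)
From y(s,0) = -2sin(2s) + sin(3s): A_2=-2, A_3=1. From y_t(s,0) = 0: all B_n = 0.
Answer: y(s, t) = -2sin(2s)cos(t) + sin(3s)cos(3t/2)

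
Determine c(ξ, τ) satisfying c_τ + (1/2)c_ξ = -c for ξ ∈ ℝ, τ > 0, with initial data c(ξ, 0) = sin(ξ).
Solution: Substitute c = exp(-τ)u.
Then c_τ = exp(-τ)(u_τ - u), c_ξ = exp(-τ)u_ξ; substituting and dividing by exp(-τ), the lower-order terms cancel: u_τ + (1/2)u_ξ = 0 (standard advection equation).
Data for u: u(ξ,0) = c(ξ,0) = sin(ξ).
By characteristics (dξ/dτ = 1/2), u(ξ,τ) = f(ξ - (1/2)τ) with f = u(·, 0).
So u(ξ,τ) = sin(ξ - τ/2), and c(ξ,τ) = exp(-τ)u(ξ,τ).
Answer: c(ξ, τ) = exp(-τ)sin(ξ - τ/2)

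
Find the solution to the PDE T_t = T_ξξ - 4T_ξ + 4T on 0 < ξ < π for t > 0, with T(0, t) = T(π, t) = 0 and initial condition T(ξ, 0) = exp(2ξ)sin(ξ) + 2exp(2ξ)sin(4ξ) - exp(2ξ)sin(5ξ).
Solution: Substitute T = exp(2ξ)u, i.e. u = exp(-2ξ)T.
By the product rule, T_ξ = exp(2ξ)(u_ξ + 2u), T_ξξ = exp(2ξ)(u_ξξ + 4u_ξ + 4u), T_t = exp(2ξ)u_t.
Substituting into the PDE and dividing by exp(2ξ): u_t = (u_ξξ + 4u_ξ + 4u) - 4(u_ξ + 2u) + 4u.
The lower-order terms cancel, leaving the standard heat equation u_t = u_ξξ.
Initial data for u: u(ξ,0) = exp(-2ξ)T(ξ,0) = sin(ξ) + 2sin(4ξ) - sin(5ξ). The boundary conditions carry over: u(0,t) = u(π,t) = 0.
Solve for u:
  Using separation of variables u = X(ξ)G(t):
  Eigenfunctions: sin(nξ), n = 1, 2, 3, ...
  General solution: u(ξ, t) = Σ c_n sin(nξ) exp(-n² t)
  Matching u(ξ,0) = sin(ξ) + 2sin(4ξ) - sin(5ξ) term by term: c_1=1, c_4=2, c_5=-1.
Hence u(ξ,t) = exp(-t)sin(ξ) + 2exp(-16t)sin(4ξ) - exp(-25t)sin(5ξ).
Transform back: T(ξ,t) = exp(2ξ)u(ξ,t).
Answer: T(ξ, t) = exp(-t)exp(2ξ)sin(ξ) + 2exp(-16t)exp(2ξ)sin(4ξ) - exp(-25t)exp(2ξ)sin(5ξ)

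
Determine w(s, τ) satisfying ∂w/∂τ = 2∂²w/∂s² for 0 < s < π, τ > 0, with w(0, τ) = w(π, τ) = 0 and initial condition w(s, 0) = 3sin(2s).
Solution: Separating variables: w = Σ c_n exp(-2n²τ) sin(ns). From w(s,0) = 3sin(2s): c_2=3.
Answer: w(s, τ) = 3exp(-8τ)sin(2s)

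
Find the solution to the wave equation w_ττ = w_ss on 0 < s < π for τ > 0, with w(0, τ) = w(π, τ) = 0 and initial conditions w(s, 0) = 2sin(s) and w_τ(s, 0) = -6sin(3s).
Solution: Separating variables: w = Σ [A_n cos(ω_n τ) + B_n sin(ω_n τ)] sin(ns), ω_n = n. From ICs (B_n = velocity coefficient / ω_n): A_1=2, B_3=-2.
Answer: w(s, τ) = 2sin(s)cos(τ) - 2sin(3s)sin(3τ)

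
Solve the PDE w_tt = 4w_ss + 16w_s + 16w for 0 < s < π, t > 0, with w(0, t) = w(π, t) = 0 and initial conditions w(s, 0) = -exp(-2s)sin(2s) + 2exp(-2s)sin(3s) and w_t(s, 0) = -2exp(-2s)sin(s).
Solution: Substitute w = exp(-2s)u, i.e. u = exp(2s)w.
By the product rule, w_s = exp(-2s)(u_s - 2u), w_ss = exp(-2s)(u_ss - 4u_s + 4u), w_tt = exp(-2s)u_tt.
Substituting into the PDE and dividing by exp(-2s): u_tt = 4(u_ss - 4u_s + 4u) + 16(u_s - 2u) + 16u.
The lower-order terms cancel, leaving the standard wave equation u_tt = 4u_ss.
Initial data for u: u(s,0) = exp(2s)w(s,0) = -sin(2s) + 2sin(3s); u_t(s,0) = exp(2s)w_t(s,0) = -2sin(s). The boundary conditions carry over: u(0,t) = u(π,t) = 0.
Solve for u:
  Using separation of variables u = X(s)T(t):
  Eigenfunctions: sin(ns), n = 1, 2, 3, ...
  General solution: u(s, t) = Σ [A_n cos(2n t) + B_n sin(2n t)] sin(ns)
  From u(s,0) = -sin(2s) + 2sin(3s): A_2=-1, A_3=2. From u_t(s,0) = -2sin(s), using u_t(s,0) = Σ ω_n B_n sin(ns) with ω_n = 2n: B_1 = (-2)/2 = -1.
Hence u(s,t) = -sin(s)sin(2t) - sin(2s)cos(4t) + 2sin(3s)cos(6t).
Transform back: w(s,t) = exp(-2s)u(s,t).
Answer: w(s, t) = -exp(-2s)sin(s)sin(2t) - exp(-2s)sin(2s)cos(4t) + 2exp(-2s)sin(3s)cos(6t)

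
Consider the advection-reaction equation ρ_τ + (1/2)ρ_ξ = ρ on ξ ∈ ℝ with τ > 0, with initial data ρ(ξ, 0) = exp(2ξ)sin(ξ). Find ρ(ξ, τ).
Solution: Substitute ρ = exp(2ξ)u, i.e. u = exp(-2ξ)ρ.
By the product rule, ρ_ξ = exp(2ξ)(u_ξ + 2u), ρ_τ = exp(2ξ)u_τ.
Substituting into the PDE and dividing by exp(2ξ): u_τ + (1/2)(u_ξ + 2u) = u.
The lower-order terms cancel, leaving the standard advection equation u_τ + (1/2)u_ξ = 0.
Initial data for u: u(ξ,0) = exp(-2ξ)ρ(ξ,0) = sin(ξ).
Solve for u:
  By method of characteristics (waves move right with speed 1/2):
  Along characteristics ξ - (1/2)τ = const, u is constant, so u(ξ,τ) = f(ξ - (1/2)τ) with f = u(·, 0).
Hence u(ξ,τ) = sin(ξ - τ/2).
Transform back: ρ(ξ,τ) = exp(2ξ)u(ξ,τ).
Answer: ρ(ξ, τ) = exp(2ξ)sin(ξ - τ/2)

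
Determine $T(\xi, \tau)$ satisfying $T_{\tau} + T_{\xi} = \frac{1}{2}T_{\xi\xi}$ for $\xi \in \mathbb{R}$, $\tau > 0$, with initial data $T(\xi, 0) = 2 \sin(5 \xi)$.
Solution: Change to a moving frame: let $\eta = \xi - \tau$, $\sigma = \tau$ and write $T(\xi,\tau) = u(\eta,\sigma)$.
By the chain rule $T_{\tau} = u_{\sigma} - u_{\eta}$, $T_{\xi} = u_{\eta}$, $T_{\xi\xi} = u_{\eta\eta}$.
Then $T_{\tau} + T_{\xi} = u_{\sigma}$: the advection term cancels and the PDE becomes the heat equation $u_{\sigma} = \frac{1}{2}u_{\eta\eta}$ on $\eta \in \mathbb{R}$.
Initial data: $u(\eta,0) = T(\eta,0) = 2 \sin(5 \eta)$.
On $\eta \in \mathbb{R}$ each mode satisfies $(\sin(n\eta))'' = -n^2 \sin(n\eta)$, so $e^{-n^2\sigma/2} \sin(n\eta)$ solves the heat equation; by superposition $u(\eta,\sigma) = \sum c_n e^{-n^2\sigma/2} \sin(n\eta)$.
Reading off the coefficients: $c_5=2$, so $u(\eta,\sigma) = 2 e^{-25 \sigma/2} \sin(5 \eta)$.
Substituting back $\eta = \xi - \tau$, $\sigma = \tau$: $T(\xi,\tau) = u(\xi - \tau, \tau)$.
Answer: $T(\xi, \tau) = -2 e^{-25 \tau/2} \sin(5 \tau - 5 \xi)$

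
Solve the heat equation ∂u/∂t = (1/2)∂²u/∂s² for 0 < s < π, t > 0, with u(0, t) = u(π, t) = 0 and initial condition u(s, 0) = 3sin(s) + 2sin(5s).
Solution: Separating variables: u = Σ c_n exp(-n²t/2) sin(ns). From u(s,0) = 3sin(s) + 2sin(5s): c_1=3, c_5=2.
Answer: u(s, t) = 3exp(-t/2)sin(s) + 2exp(-25t/2)sin(5s)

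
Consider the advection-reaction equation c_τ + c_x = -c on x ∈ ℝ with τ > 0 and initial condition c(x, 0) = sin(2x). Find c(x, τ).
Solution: Substitute c = exp(-τ)u.
Then c_τ = exp(-τ)(u_τ - u), c_x = exp(-τ)u_x; substituting and dividing by exp(-τ), the lower-order terms cancel: u_τ + u_x = 0 (standard advection equation).
Data for u: u(x,0) = c(x,0) = sin(2x).
By characteristics (dx/dτ = 1), u(x,τ) = f(x - τ) with f = u(·, 0).
So u(x,τ) = sin(2x - 2τ), and c(x,τ) = exp(-τ)u(x,τ).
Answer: c(x, τ) = exp(-τ)sin(2x - 2τ)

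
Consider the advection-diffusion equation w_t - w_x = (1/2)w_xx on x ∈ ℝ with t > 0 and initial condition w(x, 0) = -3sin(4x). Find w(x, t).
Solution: Change to a moving frame: let η = x + t, σ = t and write w(x,t) = u(η,σ).
By the chain rule w_t = u_σ + u_η, w_x = u_η, w_xx = u_ηη.
Then w_t - w_x = u_σ: the advection term cancels and the PDE becomes the heat equation u_σ = (1/2)u_ηη on η ∈ ℝ.
Initial data: u(η,0) = w(η,0) = -3sin(4η).
On η ∈ ℝ each mode satisfies (sin(nη))″ = -n² sin(nη), so exp(-n²σ/2) sin(nη) solves the heat equation; by superposition u(η,σ) = Σ c_n exp(-n²σ/2) sin(nη).
Reading off the coefficients: c_4=-3, so u(η,σ) = -3exp(-8σ)sin(4η).
Substituting back η = x + t, σ = t: w(x,t) = u(x + t, t).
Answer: w(x, t) = -3exp(-8t)sin(4t + 4x)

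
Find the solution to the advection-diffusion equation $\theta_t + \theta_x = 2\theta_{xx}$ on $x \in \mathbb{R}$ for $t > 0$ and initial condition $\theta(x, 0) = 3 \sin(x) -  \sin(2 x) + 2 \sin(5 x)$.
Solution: Moving frame: $\eta = x - t$, $\sigma = t$, $\theta = u(\eta,\sigma)$, so $\theta_t = u_{\sigma} - u_{\eta}$ and $\theta_{xx} = u_{\eta\eta}$.
Hence $\theta_t + \theta_x = u_{\sigma}$ and the PDE becomes the heat equation $u_{\sigma} = 2u_{\eta\eta}$ on $\eta \in \mathbb{R}$.
Initial data: $u(\eta,0) = \theta(\eta,0) = 3 \sin(\eta) - \sin(2 \eta) + 2 \sin(5 \eta)$. Each mode $\sin(n\eta)$ decays as $e^{-2n^2\sigma}$ on $\mathbb{R}$, so $u(\eta,\sigma) = \sum c_n e^{-2n^2\sigma} \sin(n\eta)$ with $c_1=3, c_2=-1, c_5=2$: $u(\eta,\sigma) = 3 e^{-2 \sigma} \sin(\eta) - e^{-8 \sigma} \sin(2 \eta) + 2 e^{-50 \sigma} \sin(5 \eta)$.
Substituting back: $\theta(x,t) = u(x - t, t)$.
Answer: $\theta(x, t) = -3 e^{-2 t} \sin(t - x) + e^{-8 t} \sin(2 t - 2 x) - 2 e^{-50 t} \sin(5 t - 5 x)$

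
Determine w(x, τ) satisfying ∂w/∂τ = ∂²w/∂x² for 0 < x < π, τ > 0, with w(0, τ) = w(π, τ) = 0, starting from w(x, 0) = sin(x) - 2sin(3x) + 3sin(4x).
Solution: Separating variables: w = Σ c_n exp(-n²τ) sin(nx). From w(x,0) = sin(x) - 2sin(3x) + 3sin(4x): c_1=1, c_3=-2, c_4=3.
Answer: w(x, τ) = exp(-τ)sin(x) - 2exp(-9τ)sin(3x) + 3exp(-16τ)sin(4x)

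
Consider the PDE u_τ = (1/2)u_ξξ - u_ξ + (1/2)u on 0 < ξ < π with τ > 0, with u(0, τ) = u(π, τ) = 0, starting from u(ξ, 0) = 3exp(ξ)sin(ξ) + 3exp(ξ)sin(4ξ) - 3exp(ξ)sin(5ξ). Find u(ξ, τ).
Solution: Substitute u = exp(ξ)w.
Then u_ξ = exp(ξ)(w_ξ + w), u_ξξ = exp(ξ)(w_ξξ + 2w_ξ + w), u_τ = exp(ξ)w_τ; substituting and dividing by exp(ξ), the lower-order terms cancel: w_τ = (1/2)w_ξξ (standard heat equation).
Data for w: w(ξ,0) = exp(-ξ)u(ξ,0) = 3sin(ξ) + 3sin(4ξ) - 3sin(5ξ). The boundary conditions carry over: w(0,τ) = w(π,τ) = 0.
Separating variables: w = Σ c_n exp(-n²τ/2) sin(nξ). From w(ξ,0) = 3sin(ξ) + 3sin(4ξ) - 3sin(5ξ): c_1=3, c_4=3, c_5=-3.
So w(ξ,τ) = 3exp(-8τ)sin(4ξ) + 3exp(-τ/2)sin(ξ) - 3exp(-25τ/2)sin(5ξ), and u(ξ,τ) = exp(ξ)w(ξ,τ).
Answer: u(ξ, τ) = 3exp(ξ)exp(-8τ)sin(4ξ) + 3exp(ξ)exp(-τ/2)sin(ξ) - 3exp(ξ)exp(-25τ/2)sin(5ξ)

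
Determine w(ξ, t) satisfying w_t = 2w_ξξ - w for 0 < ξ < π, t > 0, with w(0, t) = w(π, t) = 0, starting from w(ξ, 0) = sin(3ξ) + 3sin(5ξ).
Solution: Substitute w = exp(-t)u.
Then w_t = exp(-t)(u_t - u), w_ξξ = exp(-t)u_ξξ; substituting and dividing by exp(-t), the lower-order terms cancel: u_t = 2u_ξξ (standard heat equation).
Data for u: u(ξ,0) = w(ξ,0) = sin(3ξ) + 3sin(5ξ). The boundary conditions carry over: u(0,t) = u(π,t) = 0.
Separating variables: u = Σ c_n exp(-2n²t) sin(nξ). From u(ξ,0) = sin(3ξ) + 3sin(5ξ): c_3=1, c_5=3.
So u(ξ,t) = exp(-18t)sin(3ξ) + 3exp(-50t)sin(5ξ), and w(ξ,t) = exp(-t)u(ξ,t).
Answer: w(ξ, t) = exp(-19t)sin(3ξ) + 3exp(-51t)sin(5ξ)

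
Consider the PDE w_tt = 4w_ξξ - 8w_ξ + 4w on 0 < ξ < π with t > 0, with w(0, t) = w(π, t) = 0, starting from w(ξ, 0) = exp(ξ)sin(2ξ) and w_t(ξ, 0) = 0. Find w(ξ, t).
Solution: Substitute w = exp(ξ)u.
Then w_ξ = exp(ξ)(u_ξ + u), w_ξξ = exp(ξ)(u_ξξ + 2u_ξ + u), w_tt = exp(ξ)u_tt; substituting and dividing by exp(ξ), the lower-order terms cancel: u_tt = 4u_ξξ (standard wave equation).
Data for u: u(ξ,0) = exp(-ξ)w(ξ,0) = sin(2ξ); u_t(ξ,0) = exp(-ξ)w_t(ξ,0) = 0. The boundary conditions carry over: u(0,t) = u(π,t) = 0.
Separating variables: u = Σ [A_n cos(ω_n t) + B_n sin(ω_n t)] sin(nξ), ω_n = 2n. From ICs: A_2=1.
So u(ξ,t) = sin(2ξ)cos(4t), and w(ξ,t) = exp(ξ)u(ξ,t).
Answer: w(ξ, t) = exp(ξ)sin(2ξ)cos(4t)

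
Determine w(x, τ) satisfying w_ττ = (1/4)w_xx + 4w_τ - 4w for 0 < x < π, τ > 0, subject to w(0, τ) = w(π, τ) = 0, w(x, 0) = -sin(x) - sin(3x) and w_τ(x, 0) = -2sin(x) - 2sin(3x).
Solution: Substitute w = exp(2τ)u, i.e. u = exp(-2τ)w.
By the product rule, w_τ = exp(2τ)(u_τ + 2u), w_ττ = exp(2τ)(u_ττ + 4u_τ + 4u), w_xx = exp(2τ)u_xx.
Substituting into the PDE and dividing by exp(2τ): u_ττ + 4u_τ + 4u = (1/4)u_xx + 4(u_τ + 2u) - 4u.
The lower-order terms cancel, leaving the standard wave equation u_ττ = (1/4)u_xx.
Initial data for u: u(x,0) = w(x,0) = -sin(x) - sin(3x); u_τ(x,0) = w_τ(x,0) - 2w(x,0) = 0. The boundary conditions carry over: u(0,τ) = u(π,τ) = 0.
Solve for u:
  Using separation of variables u = X(x)T(τ):
  Eigenfunctions: sin(nx), n = 1, 2, 3, ...
  General solution: u(x, τ) = Σ [A_n cos(n τ/2) + B_n sin(n τ/2)] sin(nx)
  From u(x,0) = -sin(x) - sin(3x): A_1=-1, A_3=-1. From u_τ(x,0) = 0: all B_n = 0.
Hence u(x,τ) = -sin(x)cos(τ/2) - sin(3x)cos(3τ/2).
Transform back: w(x,τ) = exp(2τ)u(x,τ).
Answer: w(x, τ) = -exp(2τ)sin(x)cos(τ/2) - exp(2τ)sin(3x)cos(3τ/2)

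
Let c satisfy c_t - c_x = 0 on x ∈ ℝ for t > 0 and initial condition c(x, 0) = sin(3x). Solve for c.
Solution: By method of characteristics (waves move left with speed 1):
Along characteristics x + t = const, c is constant, so c(x,t) = f(x + t) with f = c(·, 0).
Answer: c(x, t) = sin(3t + 3x)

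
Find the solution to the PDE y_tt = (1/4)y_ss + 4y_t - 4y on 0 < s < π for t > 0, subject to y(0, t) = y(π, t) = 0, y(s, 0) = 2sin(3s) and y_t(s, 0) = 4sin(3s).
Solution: Substitute y = exp(2t)u, i.e. u = exp(-2t)y.
By the product rule, y_t = exp(2t)(u_t + 2u), y_tt = exp(2t)(u_tt + 4u_t + 4u), y_ss = exp(2t)u_ss.
Substituting into the PDE and dividing by exp(2t): u_tt + 4u_t + 4u = (1/4)u_ss + 4(u_t + 2u) - 4u.
The lower-order terms cancel, leaving the standard wave equation u_tt = (1/4)u_ss.
Initial data for u: u(s,0) = y(s,0) = 2sin(3s); u_t(s,0) = y_t(s,0) - 2y(s,0) = 0. The boundary conditions carry over: u(0,t) = u(π,t) = 0.
Solve for u:
  Using separation of variables u = X(s)T(t):
  Eigenfunctions: sin(ns), n = 1, 2, 3, ...
  General solution: u(s, t) = Σ [A_n cos(n t/2) + B_n sin(n t/2)] sin(ns)
  From u(s,0) = 2sin(3s): A_3=2. From u_t(s,0) = 0: all B_n = 0.
Hence u(s,t) = 2sin(3s)cos(3t/2).
Transform back: y(s,t) = exp(2t)u(s,t).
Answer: y(s, t) = 2exp(2t)sin(3s)cos(3t/2)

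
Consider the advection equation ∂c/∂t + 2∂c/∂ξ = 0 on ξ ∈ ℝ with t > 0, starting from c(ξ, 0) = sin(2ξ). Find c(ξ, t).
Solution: By method of characteristics (waves move right with speed 2):
Along characteristics ξ - 2t = const, c is constant, so c(ξ,t) = f(ξ - 2t) with f = c(·, 0).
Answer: c(ξ, t) = -sin(4t - 2ξ)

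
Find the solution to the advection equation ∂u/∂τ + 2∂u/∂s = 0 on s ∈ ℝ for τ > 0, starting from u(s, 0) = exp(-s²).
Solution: By method of characteristics (waves move right with speed 2):
Along characteristics s - 2τ = const, u is constant, so u(s,τ) = f(s - 2τ) with f = u(·, 0).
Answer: u(s, τ) = exp(-(s - 2τ)²)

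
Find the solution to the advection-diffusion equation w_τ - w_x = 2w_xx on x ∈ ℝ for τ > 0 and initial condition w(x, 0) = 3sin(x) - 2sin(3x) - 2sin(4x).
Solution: Change to a moving frame: let η = x + τ, σ = τ and write w(x,τ) = u(η,σ).
By the chain rule w_τ = u_σ + u_η, w_x = u_η, w_xx = u_ηη.
Then w_τ - w_x = u_σ: the advection term cancels and the PDE becomes the heat equation u_σ = 2u_ηη on η ∈ ℝ.
Initial data: u(η,0) = w(η,0) = 3sin(η) - 2sin(3η) - 2sin(4η).
On η ∈ ℝ each mode satisfies (sin(nη))″ = -n² sin(nη), so exp(-2n²σ) sin(nη) solves the heat equation; by superposition u(η,σ) = Σ c_n exp(-2n²σ) sin(nη).
Reading off the coefficients: c_1=3, c_3=-2, c_4=-2, so u(η,σ) = 3exp(-2σ)sin(η) - 2exp(-18σ)sin(3η) - 2exp(-32σ)sin(4η).
Substituting back η = x + τ, σ = τ: w(x,τ) = u(x + τ, τ).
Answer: w(x, τ) = 3exp(-2τ)sin(x + τ) - 2exp(-18τ)sin(3x + 3τ) - 2exp(-32τ)sin(4x + 4τ)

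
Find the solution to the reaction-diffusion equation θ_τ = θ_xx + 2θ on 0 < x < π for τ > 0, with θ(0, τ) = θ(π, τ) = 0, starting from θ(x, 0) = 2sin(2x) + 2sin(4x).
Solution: Substitute θ = exp(2τ)u, i.e. u = exp(-2τ)θ.
By the product rule, θ_τ = exp(2τ)(u_τ + 2u), θ_xx = exp(2τ)u_xx.
Substituting into the PDE and dividing by exp(2τ): u_τ + 2u = u_xx + 2u.
The lower-order terms cancel, leaving the standard heat equation u_τ = u_xx.
Initial data for u: u(x,0) = θ(x,0) = 2sin(2x) + 2sin(4x). The boundary conditions carry over: u(0,τ) = u(π,τ) = 0.
Solve for u:
  Using separation of variables u = X(x)G(τ):
  Eigenfunctions: sin(nx), n = 1, 2, 3, ...
  General solution: u(x, τ) = Σ c_n sin(nx) exp(-n² τ)
  Matching u(x,0) = 2sin(2x) + 2sin(4x) term by term: c_2=2, c_4=2.
Hence u(x,τ) = 2exp(-4τ)sin(2x) + 2exp(-16τ)sin(4x).
Transform back: θ(x,τ) = exp(2τ)u(x,τ).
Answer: θ(x, τ) = 2exp(-2τ)sin(2x) + 2exp(-14τ)sin(4x)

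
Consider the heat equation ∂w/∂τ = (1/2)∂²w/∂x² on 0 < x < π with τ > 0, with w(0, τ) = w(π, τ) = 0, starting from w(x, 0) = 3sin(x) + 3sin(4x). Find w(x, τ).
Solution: Using separation of variables w = X(x)T(τ):
Eigenfunctions: sin(nx), n = 1, 2, 3, ...
General solution: w(x, τ) = Σ c_n sin(nx) exp(-n² τ/2)
Matching w(x,0) = 3sin(x) + 3sin(4x) term by term: c_1=3, c_4=3.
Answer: w(x, τ) = 3exp(-8τ)sin(4x) + 3exp(-τ/2)sin(x)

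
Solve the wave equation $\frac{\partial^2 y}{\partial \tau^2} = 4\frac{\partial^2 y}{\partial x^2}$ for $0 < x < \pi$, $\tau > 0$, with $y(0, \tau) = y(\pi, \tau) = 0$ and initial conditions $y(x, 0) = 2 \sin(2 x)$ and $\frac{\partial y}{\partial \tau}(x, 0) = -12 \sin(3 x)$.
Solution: Separating variables: $y = \sum [A_n \cos(\omega_n \tau) + B_n \sin(\omega_n \tau)] \sin(nx)$, $\omega_n = 2n$. From ICs ($B_n$ = velocity coefficient / $\omega_n$): $A_2=2, B_3=-2$.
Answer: $y(x, \tau) = -2 \sin(6 \tau) \sin(3 x) + 2 \sin(2 x) \cos(4 \tau)$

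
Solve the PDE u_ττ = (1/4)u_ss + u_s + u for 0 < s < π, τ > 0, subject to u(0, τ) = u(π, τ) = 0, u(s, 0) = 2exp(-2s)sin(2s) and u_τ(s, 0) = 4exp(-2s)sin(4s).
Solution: Substitute u = exp(-2s)w.
Then u_s = exp(-2s)(w_s - 2w), u_ss = exp(-2s)(w_ss - 4w_s + 4w), u_ττ = exp(-2s)w_ττ; substituting and dividing by exp(-2s), the lower-order terms cancel: w_ττ = (1/4)w_ss (standard wave equation).
Data for w: w(s,0) = exp(2s)u(s,0) = 2sin(2s); w_τ(s,0) = exp(2s)u_τ(s,0) = 4sin(4s). The boundary conditions carry over: w(0,τ) = w(π,τ) = 0.
Separating variables: w = Σ [A_n cos(ω_n τ) + B_n sin(ω_n τ)] sin(ns), ω_n = n/2. From ICs (B_n = velocity coefficient / ω_n): A_2=2, B_4=2.
So w(s,τ) = 2sin(2s)cos(τ) + 2sin(4s)sin(2τ), and u(s,τ) = exp(-2s)w(s,τ).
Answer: u(s, τ) = 2exp(-2s)sin(2s)cos(τ) + 2exp(-2s)sin(4s)sin(2τ)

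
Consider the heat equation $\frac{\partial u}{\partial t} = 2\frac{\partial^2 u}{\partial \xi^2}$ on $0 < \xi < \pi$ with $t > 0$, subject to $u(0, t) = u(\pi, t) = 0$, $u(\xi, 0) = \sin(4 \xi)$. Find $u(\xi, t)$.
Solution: Separating variables: $u = \sum c_n e^{-2n^2t} \sin(n\xi)$. From $u(\xi,0) = \sin(4 \xi)$: $c_4=1$.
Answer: $u(\xi, t) = e^{-32 t} \sin(4 \xi)$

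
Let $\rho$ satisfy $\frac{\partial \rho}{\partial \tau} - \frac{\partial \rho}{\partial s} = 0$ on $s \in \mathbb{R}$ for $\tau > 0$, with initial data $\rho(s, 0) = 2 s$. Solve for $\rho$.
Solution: By method of characteristics (waves move left with speed 1):
Along characteristics $s + \tau =$ const, $\rho$ is constant, so $\rho(s,\tau) = f(s + \tau)$ with $f = \rho( \cdot , 0)$.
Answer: $\rho(s, \tau) = 2 \tau + 2 s$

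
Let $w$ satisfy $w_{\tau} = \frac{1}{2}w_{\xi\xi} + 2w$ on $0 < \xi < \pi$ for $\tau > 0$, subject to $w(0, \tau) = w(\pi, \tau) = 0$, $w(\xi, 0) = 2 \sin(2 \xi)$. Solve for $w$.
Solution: Substitute $w = e^{2\tau}u$.
Then $w_{\tau} = e^{2\tau}(u_{\tau} + 2u)$, $w_{\xi\xi} = e^{2\tau}u_{\xi\xi}$; substituting and dividing by $e^{2\tau}$, the lower-order terms cancel: $u_{\tau} = \frac{1}{2}u_{\xi\xi}$ (standard heat equation).
Data for $u$: $u(\xi,0) = w(\xi,0) = 2 \sin(2 \xi)$. The boundary conditions carry over: $u(0,\tau) = u(\pi,\tau) = 0$.
Separating variables: $u = \sum c_n e^{-n^2\tau/2} \sin(n\xi)$. From $u(\xi,0) = 2 \sin(2 \xi)$: $c_2=2$.
So $u(\xi,\tau) = 2 e^{-2 \tau} \sin(2 \xi)$, and $w(\xi,\tau) = e^{2\tau}u(\xi,\tau)$.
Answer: $w(\xi, \tau) = 2 \sin(2 \xi)$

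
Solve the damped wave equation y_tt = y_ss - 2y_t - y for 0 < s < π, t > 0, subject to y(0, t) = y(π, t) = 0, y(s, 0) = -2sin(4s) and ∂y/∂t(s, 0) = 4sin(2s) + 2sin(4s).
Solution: Substitute y = exp(-t)u.
Then y_t = exp(-t)(u_t - u), y_tt = exp(-t)(u_tt - 2u_t + u), y_ss = exp(-t)u_ss; substituting and dividing by exp(-t), the lower-order terms cancel: u_tt = u_ss (standard wave equation).
Data for u: u(s,0) = y(s,0) = -2sin(4s); u_t(s,0) = y_t(s,0) + y(s,0) = 4sin(2s). The boundary conditions carry over: u(0,t) = u(π,t) = 0.
Separating variables: u = Σ [A_n cos(ω_n t) + B_n sin(ω_n t)] sin(ns), ω_n = n. From ICs (B_n = velocity coefficient / ω_n): A_4=-2, B_2=2.
So u(s,t) = 2sin(2s)sin(2t) - 2sin(4s)cos(4t), and y(s,t) = exp(-t)u(s,t).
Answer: y(s, t) = 2exp(-t)sin(2s)sin(2t) - 2exp(-t)sin(4s)cos(4t)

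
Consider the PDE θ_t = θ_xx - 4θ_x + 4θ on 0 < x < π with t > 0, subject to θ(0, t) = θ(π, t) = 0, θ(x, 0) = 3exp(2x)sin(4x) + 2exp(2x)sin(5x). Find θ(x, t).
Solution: Substitute θ = exp(2x)u, i.e. u = exp(-2x)θ.
By the product rule, θ_x = exp(2x)(u_x + 2u), θ_xx = exp(2x)(u_xx + 4u_x + 4u), θ_t = exp(2x)u_t.
Substituting into the PDE and dividing by exp(2x): u_t = (u_xx + 4u_x + 4u) - 4(u_x + 2u) + 4u.
The lower-order terms cancel, leaving the standard heat equation u_t = u_xx.
Initial data for u: u(x,0) = exp(-2x)θ(x,0) = 3sin(4x) + 2sin(5x). The boundary conditions carry over: u(0,t) = u(π,t) = 0.
Solve for u:
  Using separation of variables u = X(x)G(t):
  Eigenfunctions: sin(nx), n = 1, 2, 3, ...
  General solution: u(x, t) = Σ c_n sin(nx) exp(-n² t)
  Matching u(x,0) = 3sin(4x) + 2sin(5x) term by term: c_4=3, c_5=2.
Hence u(x,t) = 3exp(-16t)sin(4x) + 2exp(-25t)sin(5x).
Transform back: θ(x,t) = exp(2x)u(x,t).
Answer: θ(x, t) = 3exp(-16t)exp(2x)sin(4x) + 2exp(-25t)exp(2x)sin(5x)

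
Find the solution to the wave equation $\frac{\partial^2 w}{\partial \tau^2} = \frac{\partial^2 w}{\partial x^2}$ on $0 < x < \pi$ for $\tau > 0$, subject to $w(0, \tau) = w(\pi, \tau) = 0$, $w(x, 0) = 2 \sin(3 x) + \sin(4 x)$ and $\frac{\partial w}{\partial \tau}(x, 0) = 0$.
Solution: Using separation of variables $w = X(x)T(\tau)$:
Eigenfunctions: $\sin(nx)$, $n = 1, 2, 3, \ldots$
General solution: $w(x, \tau) = \sum [A_n \cos(n \tau) + B_n \sin(n \tau)] \sin(nx)$
From $w(x,0) = 2 \sin(3 x) + \sin(4 x)$: $A_3=2, A_4=1$. From $w_{\tau}(x,0) = 0$: all $B_n = 0$.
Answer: $w(x, \tau) = 2 \sin(3 x) \cos(3 \tau) + \sin(4 x) \cos(4 \tau)$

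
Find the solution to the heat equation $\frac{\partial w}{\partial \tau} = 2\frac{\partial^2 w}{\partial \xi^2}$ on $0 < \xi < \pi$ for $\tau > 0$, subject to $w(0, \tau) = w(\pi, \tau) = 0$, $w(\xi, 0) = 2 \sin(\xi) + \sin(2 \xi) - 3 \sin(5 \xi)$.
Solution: Separating variables: $w = \sum c_n e^{-2n^2\tau} \sin(n\xi)$. From $w(\xi,0) = 2 \sin(\xi) + \sin(2 \xi) - 3 \sin(5 \xi)$: $c_1=2, c_2=1, c_5=-3$.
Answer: $w(\xi, \tau) = 2 e^{-2 \tau} \sin(\xi) + e^{-8 \tau} \sin(2 \xi) - 3 e^{-50 \tau} \sin(5 \xi)$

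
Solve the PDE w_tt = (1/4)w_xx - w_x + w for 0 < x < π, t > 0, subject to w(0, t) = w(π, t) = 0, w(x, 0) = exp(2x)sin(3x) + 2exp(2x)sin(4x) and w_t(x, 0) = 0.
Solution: Substitute w = exp(2x)u, i.e. u = exp(-2x)w.
By the product rule, w_x = exp(2x)(u_x + 2u), w_xx = exp(2x)(u_xx + 4u_x + 4u), w_tt = exp(2x)u_tt.
Substituting into the PDE and dividing by exp(2x): u_tt = (1/4)(u_xx + 4u_x + 4u) - (u_x + 2u) + u.
The lower-order terms cancel, leaving the standard wave equation u_tt = (1/4)u_xx.
Initial data for u: u(x,0) = exp(-2x)w(x,0) = sin(3x) + 2sin(4x); u_t(x,0) = exp(-2x)w_t(x,0) = 0. The boundary conditions carry over: u(0,t) = u(π,t) = 0.
Solve for u:
  Using separation of variables u = X(x)T(t):
  Eigenfunctions: sin(nx), n = 1, 2, 3, ...
  General solution: u(x, t) = Σ [A_n cos(n t/2) + B_n sin(n t/2)] sin(nx)
  From u(x,0) = sin(3x) + 2sin(4x): A_3=1, A_4=2. From u_t(x,0) = 0: all B_n = 0.
Hence u(x,t) = sin(3x)cos(3t/2) + 2sin(4x)cos(2t).
Transform back: w(x,t) = exp(2x)u(x,t).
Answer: w(x, t) = exp(2x)sin(3x)cos(3t/2) + 2exp(2x)sin(4x)cos(2t)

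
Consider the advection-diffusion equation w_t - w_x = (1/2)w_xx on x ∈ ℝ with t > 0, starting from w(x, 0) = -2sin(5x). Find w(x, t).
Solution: Moving frame: η = x + t, σ = t, w = u(η,σ), so w_t = u_σ + u_η and w_xx = u_ηη.
Hence w_t - w_x = u_σ and the PDE becomes the heat equation u_σ = (1/2)u_ηη on η ∈ ℝ.
Initial data: u(η,0) = w(η,0) = -2sin(5η). Each mode sin(nη) decays as exp(-n²σ/2) on ℝ, so u(η,σ) = Σ c_n exp(-n²σ/2) sin(nη) with c_5=-2: u(η,σ) = -2exp(-25σ/2)sin(5η).
Substituting back: w(x,t) = u(x + t, t).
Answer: w(x, t) = -2exp(-25t/2)sin(5t + 5x)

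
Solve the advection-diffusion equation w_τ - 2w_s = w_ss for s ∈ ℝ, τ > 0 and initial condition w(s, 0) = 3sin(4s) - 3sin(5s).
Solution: Moving frame: η = s + 2τ, σ = τ, w = u(η,σ), so w_τ = u_σ + 2u_η and w_ss = u_ηη.
Hence w_τ - 2w_s = u_σ and the PDE becomes the heat equation u_σ = u_ηη on η ∈ ℝ.
Initial data: u(η,0) = w(η,0) = 3sin(4η) - 3sin(5η). Each mode sin(nη) decays as exp(-n²σ) on ℝ, so u(η,σ) = Σ c_n exp(-n²σ) sin(nη) with c_4=3, c_5=-3: u(η,σ) = 3exp(-16σ)sin(4η) - 3exp(-25σ)sin(5η).
Substituting back: w(s,τ) = u(s + 2τ, τ).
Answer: w(s, τ) = 3exp(-16τ)sin(4s + 8τ) - 3exp(-25τ)sin(5s + 10τ)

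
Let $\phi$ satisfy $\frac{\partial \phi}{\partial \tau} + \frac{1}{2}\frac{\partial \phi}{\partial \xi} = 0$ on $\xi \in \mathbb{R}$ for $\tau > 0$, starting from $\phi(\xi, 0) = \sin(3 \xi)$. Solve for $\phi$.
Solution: By characteristics ($d\xi/d\tau = 1/2$), $\phi(\xi,\tau) = f(\xi - \frac{1}{2}\tau)$ with $f = \phi( \cdot , 0)$.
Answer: $\phi(\xi, \tau) = - \sin(3 \tau/2 - 3 \xi)$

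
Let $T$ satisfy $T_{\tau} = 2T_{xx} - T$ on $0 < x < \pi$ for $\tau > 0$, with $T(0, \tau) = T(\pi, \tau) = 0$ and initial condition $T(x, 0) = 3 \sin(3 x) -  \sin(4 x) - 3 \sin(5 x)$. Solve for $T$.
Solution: Substitute $T = e^{-\tau}u$, i.e. $u = e^{\tau}T$.
By the product rule, $T_{\tau} = e^{-\tau}(u_{\tau} - u)$, $T_{xx} = e^{-\tau}u_{xx}$.
Substituting into the PDE and dividing by $e^{-\tau}$: $u_{\tau} - u = 2u_{xx} - u$.
The lower-order terms cancel, leaving the standard heat equation $u_{\tau} = 2u_{xx}$.
Initial data for $u$: $u(x,0) = T(x,0) = 3 \sin(3 x) - \sin(4 x) - 3 \sin(5 x)$. The boundary conditions carry over: $u(0,\tau) = u(\pi,\tau) = 0$.
Solve for $u$:
  Using separation of variables $u = X(x)G(\tau)$:
  Eigenfunctions: $\sin(nx)$, $n = 1, 2, 3, \ldots$
  General solution: $u(x, \tau) = \sum c_n \sin(nx) e^{-2n^2 \tau}$
  Matching $u(x,0) = 3 \sin(3 x) - \sin(4 x) - 3 \sin(5 x)$ term by term: $c_3=3, c_4=-1, c_5=-3$.
Hence $u(x,\tau) = 3 e^{-18 \tau} \sin(3 x) - e^{-32 \tau} \sin(4 x) - 3 e^{-50 \tau} \sin(5 x)$.
Transform back: $T(x,\tau) = e^{-\tau}u(x,\tau)$.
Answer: $T(x, \tau) = 3 e^{-19 \tau} \sin(3 x) -  e^{-33 \tau} \sin(4 x) - 3 e^{-51 \tau} \sin(5 x)$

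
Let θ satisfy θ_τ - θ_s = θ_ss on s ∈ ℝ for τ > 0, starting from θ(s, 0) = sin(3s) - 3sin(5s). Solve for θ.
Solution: Change to a moving frame: let η = s + τ, σ = τ and write θ(s,τ) = u(η,σ).
By the chain rule θ_τ = u_σ + u_η, θ_s = u_η, θ_ss = u_ηη.
Then θ_τ - θ_s = u_σ: the advection term cancels and the PDE becomes the heat equation u_σ = u_ηη on η ∈ ℝ.
Initial data: u(η,0) = θ(η,0) = sin(3η) - 3sin(5η).
On η ∈ ℝ each mode satisfies (sin(nη))″ = -n² sin(nη), so exp(-n²σ) sin(nη) solves the heat equation; by superposition u(η,σ) = Σ c_n exp(-n²σ) sin(nη).
Reading off the coefficients: c_3=1, c_5=-3, so u(η,σ) = exp(-9σ)sin(3η) - 3exp(-25σ)sin(5η).
Substituting back η = s + τ, σ = τ: θ(s,τ) = u(s + τ, τ).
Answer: θ(s, τ) = exp(-9τ)sin(3s + 3τ) - 3exp(-25τ)sin(5s + 5τ)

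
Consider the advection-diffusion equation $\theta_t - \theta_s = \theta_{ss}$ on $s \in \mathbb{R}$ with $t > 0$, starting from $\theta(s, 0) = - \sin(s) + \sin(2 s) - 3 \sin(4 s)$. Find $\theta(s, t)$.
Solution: Change to a moving frame: let $\eta = s + t$, $\sigma = t$ and write $\theta(s,t) = u(\eta,\sigma)$.
By the chain rule $\theta_t = u_{\sigma} + u_{\eta}$, $\theta_s = u_{\eta}$, $\theta_{ss} = u_{\eta\eta}$.
Then $\theta_t - \theta_s = u_{\sigma}$: the advection term cancels and the PDE becomes the heat equation $u_{\sigma} = u_{\eta\eta}$ on $\eta \in \mathbb{R}$.
Initial data: $u(\eta,0) = \theta(\eta,0) = - \sin(\eta) + \sin(2 \eta) - 3 \sin(4 \eta)$.
On $\eta \in \mathbb{R}$ each mode satisfies $(\sin(n\eta))'' = -n^2 \sin(n\eta)$, so $e^{-n^2\sigma} \sin(n\eta)$ solves the heat equation; by superposition $u(\eta,\sigma) = \sum c_n e^{-n^2\sigma} \sin(n\eta)$.
Reading off the coefficients: $c_1=-1, c_2=1, c_4=-3$, so $u(\eta,\sigma) = - e^{-\sigma} \sin(\eta) + e^{-4 \sigma} \sin(2 \eta) - 3 e^{-16 \sigma} \sin(4 \eta)$.
Substituting back $\eta = s + t$, $\sigma = t$: $\theta(s,t) = u(s + t, t)$.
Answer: $\theta(s, t) = - e^{-t} \sin(s + t) + e^{-4 t} \sin(2 s + 2 t) - 3 e^{-16 t} \sin(4 s + 4 t)$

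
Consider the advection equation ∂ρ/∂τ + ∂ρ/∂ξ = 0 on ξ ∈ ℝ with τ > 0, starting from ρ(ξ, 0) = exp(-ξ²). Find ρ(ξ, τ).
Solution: By method of characteristics (waves move right with speed 1):
Along characteristics ξ - τ = const, ρ is constant, so ρ(ξ,τ) = f(ξ - τ) with f = ρ(·, 0).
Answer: ρ(ξ, τ) = exp(-(ξ - τ)²)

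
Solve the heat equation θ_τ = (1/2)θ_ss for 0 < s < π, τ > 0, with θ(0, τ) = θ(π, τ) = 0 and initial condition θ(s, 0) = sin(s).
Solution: Using separation of variables θ = X(s)G(τ):
Eigenfunctions: sin(ns), n = 1, 2, 3, ...
General solution: θ(s, τ) = Σ c_n sin(ns) exp(-n² τ/2)
Matching θ(s,0) = sin(s) term by term: c_1=1.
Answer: θ(s, τ) = exp(-τ/2)sin(s)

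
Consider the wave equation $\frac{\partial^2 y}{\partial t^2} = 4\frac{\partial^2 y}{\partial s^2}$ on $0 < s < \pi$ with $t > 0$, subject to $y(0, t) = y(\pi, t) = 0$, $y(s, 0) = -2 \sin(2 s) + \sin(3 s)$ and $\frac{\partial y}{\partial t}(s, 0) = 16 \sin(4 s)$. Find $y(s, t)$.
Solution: Separating variables: $y = \sum [A_n \cos(\omega_n t) + B_n \sin(\omega_n t)] \sin(ns)$, $\omega_n = 2n$. From ICs ($B_n$ = velocity coefficient / $\omega_n$): $A_2=-2, A_3=1, B_4=2$.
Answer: $y(s, t) = -2 \sin(2 s) \cos(4 t) + \sin(3 s) \cos(6 t) + 2 \sin(4 s) \sin(8 t)$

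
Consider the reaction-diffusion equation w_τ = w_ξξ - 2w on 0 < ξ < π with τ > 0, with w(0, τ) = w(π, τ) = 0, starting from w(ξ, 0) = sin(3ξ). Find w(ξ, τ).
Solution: Substitute w = exp(-2τ)u.
Then w_τ = exp(-2τ)(u_τ - 2u), w_ξξ = exp(-2τ)u_ξξ; substituting and dividing by exp(-2τ), the lower-order terms cancel: u_τ = u_ξξ (standard heat equation).
Data for u: u(ξ,0) = w(ξ,0) = sin(3ξ). The boundary conditions carry over: u(0,τ) = u(π,τ) = 0.
Separating variables: u = Σ c_n exp(-n²τ) sin(nξ). From u(ξ,0) = sin(3ξ): c_3=1.
So u(ξ,τ) = exp(-9τ)sin(3ξ), and w(ξ,τ) = exp(-2τ)u(ξ,τ).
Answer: w(ξ, τ) = exp(-11τ)sin(3ξ)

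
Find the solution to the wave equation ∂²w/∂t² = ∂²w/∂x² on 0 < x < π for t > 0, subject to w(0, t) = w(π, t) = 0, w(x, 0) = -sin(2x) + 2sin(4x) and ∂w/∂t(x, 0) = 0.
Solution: Using separation of variables w = X(x)T(t):
Eigenfunctions: sin(nx), n = 1, 2, 3, ...
General solution: w(x, t) = Σ [A_n cos(n t) + B_n sin(n t)] sin(nx)
From w(x,0) = -sin(2x) + 2sin(4x): A_2=-1, A_4=2. From w_t(x,0) = 0: all B_n = 0.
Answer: w(x, t) = -sin(2x)cos(2t) + 2sin(4x)cos(4t)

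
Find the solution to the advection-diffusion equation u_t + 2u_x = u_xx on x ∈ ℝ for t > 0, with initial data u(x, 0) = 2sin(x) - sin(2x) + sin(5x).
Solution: Change to a moving frame: let η = x - 2t, σ = t and write u(x,t) = w(η,σ).
By the chain rule u_t = w_σ - 2w_η, u_x = w_η, u_xx = w_ηη.
Then u_t + 2u_x = w_σ: the advection term cancels and the PDE becomes the heat equation w_σ = w_ηη on η ∈ ℝ.
Initial data: w(η,0) = u(η,0) = 2sin(η) - sin(2η) + sin(5η).
On η ∈ ℝ each mode satisfies (sin(nη))″ = -n² sin(nη), so exp(-n²σ) sin(nη) solves the heat equation; by superposition w(η,σ) = Σ c_n exp(-n²σ) sin(nη).
Reading off the coefficients: c_1=2, c_2=-1, c_5=1, so w(η,σ) = 2exp(-σ)sin(η) - exp(-4σ)sin(2η) + exp(-25σ)sin(5η).
Substituting back η = x - 2t, σ = t: u(x,t) = w(x - 2t, t).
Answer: u(x, t) = -2exp(-t)sin(2t - x) + exp(-4t)sin(4t - 2x) - exp(-25t)sin(10t - 5x)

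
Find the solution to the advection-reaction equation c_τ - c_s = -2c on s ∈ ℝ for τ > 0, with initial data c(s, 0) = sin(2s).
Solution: Substitute c = exp(-2τ)u, i.e. u = exp(2τ)c.
By the product rule, c_τ = exp(-2τ)(u_τ - 2u), c_s = exp(-2τ)u_s.
Substituting into the PDE and dividing by exp(-2τ): u_τ - 2u - u_s = -2u.
The lower-order terms cancel, leaving the standard advection equation u_τ - u_s = 0.
Initial data for u: u(s,0) = c(s,0) = sin(2s).
Solve for u:
  By method of characteristics (waves move left with speed 1):
  Along characteristics s + τ = const, u is constant, so u(s,τ) = f(s + τ) with f = u(·, 0).
Hence u(s,τ) = sin(2s + 2τ).
Transform back: c(s,τ) = exp(-2τ)u(s,τ).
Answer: c(s, τ) = exp(-2τ)sin(2s + 2τ)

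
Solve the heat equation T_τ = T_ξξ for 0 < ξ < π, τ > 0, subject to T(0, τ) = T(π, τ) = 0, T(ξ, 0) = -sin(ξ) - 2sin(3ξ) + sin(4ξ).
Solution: Using separation of variables T = X(ξ)G(τ):
Eigenfunctions: sin(nξ), n = 1, 2, 3, ...
General solution: T(ξ, τ) = Σ c_n sin(nξ) exp(-n² τ)
Matching T(ξ,0) = -sin(ξ) - 2sin(3ξ) + sin(4ξ) term by term: c_1=-1, c_3=-2, c_4=1.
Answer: T(ξ, τ) = -exp(-τ)sin(ξ) - 2exp(-9τ)sin(3ξ) + exp(-16τ)sin(4ξ)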